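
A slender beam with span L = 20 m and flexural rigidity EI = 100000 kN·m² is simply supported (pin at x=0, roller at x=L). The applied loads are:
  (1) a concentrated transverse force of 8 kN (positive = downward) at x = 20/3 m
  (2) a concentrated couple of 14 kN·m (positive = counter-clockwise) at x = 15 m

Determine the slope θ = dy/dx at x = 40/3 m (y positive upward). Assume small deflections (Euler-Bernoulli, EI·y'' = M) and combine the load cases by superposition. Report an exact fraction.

θ(40/3) = 319/259200 rad

Load 1 — point force P=8 kN at a=20/3 m (b=L-a=40/3):
  θ_1 = -Pa(2L²-6Lx+3x²+a²)/(6LEI)  [x>a] = -8·(20/3)·(2·20²-6·20·(40/3)+3·(40/3)²+(20/3)²)/(6·20·100000) = 2/2025 rad
Load 2 — applied couple M₀=14 kN·m at a=15 m (b=L-a=5):
  θ_2 = (M₀x²/(2L)+C₁)/EI  [x≤a] with C₁=M₀(3b²-L²)/(6L)=-455/12 = (14·(40/3)²/(2·20)+(-455/12))/100000 = 7/28800 rad
Superposition: θ = Σ θ_i = 319/259200 rad ≈ 0.001231 rad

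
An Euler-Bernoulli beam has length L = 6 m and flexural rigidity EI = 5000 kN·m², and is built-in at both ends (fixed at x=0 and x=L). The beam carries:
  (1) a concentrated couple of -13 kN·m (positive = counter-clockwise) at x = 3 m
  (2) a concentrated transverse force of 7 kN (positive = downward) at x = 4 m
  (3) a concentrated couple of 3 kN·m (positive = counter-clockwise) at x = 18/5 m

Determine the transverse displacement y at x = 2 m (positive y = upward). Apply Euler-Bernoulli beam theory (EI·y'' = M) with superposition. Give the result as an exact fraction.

Load 1 — applied couple M₀=-13 kN·m at a=3 m (b=L-a=3):
  y_1 = (R_Ax³/6 - M_Ax²/2)/EI  [x≤a] with R_A=-13/4, M_A=-13/4 = ((-13/4)·2³/6 - (-13/4)·2²/2)/5000 = 13/30000 m
Load 2 — point force P=7 kN at a=4 m (b=L-a=2):
  y_2 = -Pb²x²(3aL-(3a+b)x)/(6L³EI)  [x≤a] = -7·2²·2²·(3·4·6-(3·4+2)·2)/(6·6³·5000) = -77/101250 m
Load 3 — applied couple M₀=3 kN·m at a=18/5 m (b=L-a=12/5):
  y_3 = (R_Ax³/6 - M_Ax²/2)/EI  [x≤a] with R_A=18/25, M_A=24/25 = ((18/25)·2³/6 - (24/25)·2²/2)/5000 = -3/15625 m
Superposition: y = Σ y_i = -10513/20250000 m ≈ -0.000519 m

y(2) = -10513/20250000 m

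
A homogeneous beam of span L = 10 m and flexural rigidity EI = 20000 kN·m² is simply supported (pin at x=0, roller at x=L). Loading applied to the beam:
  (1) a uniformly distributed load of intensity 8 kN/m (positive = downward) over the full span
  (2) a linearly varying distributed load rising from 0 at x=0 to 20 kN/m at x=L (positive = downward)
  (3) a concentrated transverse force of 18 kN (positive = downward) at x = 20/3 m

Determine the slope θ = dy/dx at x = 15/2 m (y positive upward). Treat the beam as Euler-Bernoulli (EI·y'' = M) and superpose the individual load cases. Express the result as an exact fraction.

Load 1 — uniform load w=8 kN/m over full span:
  θ_1 = -w(L³-6Lx²+4x³)/(24EI) = -8·(10³-6·10·(15/2)²+4·(15/2)³)/(24·20000) = 11/960 rad
Load 2 — triangular load w₀=20 kN/m (0→w₀ over full span):
  θ_2 = -w₀(7L⁴-30L²x²+15x⁴)/(360LEI) = -20·(7·10⁴-30·10²·(15/2)²+15·(15/2)⁴)/(360·10·20000) = 1313/92160 rad
Load 3 — point force P=18 kN at a=20/3 m (b=L-a=10/3):
  θ_3 = -Pa(2L²-6Lx+3x²+a²)/(6LEI)  [x>a] = -18·(20/3)·(2·10²-6·10·(15/2)+3·(15/2)²+(20/3)²)/(6·10·20000) = 53/14400 rad
Superposition: θ = Σ θ_i = 13541/460800 rad ≈ 0.029386 rad

θ(15/2) = 13541/460800 rad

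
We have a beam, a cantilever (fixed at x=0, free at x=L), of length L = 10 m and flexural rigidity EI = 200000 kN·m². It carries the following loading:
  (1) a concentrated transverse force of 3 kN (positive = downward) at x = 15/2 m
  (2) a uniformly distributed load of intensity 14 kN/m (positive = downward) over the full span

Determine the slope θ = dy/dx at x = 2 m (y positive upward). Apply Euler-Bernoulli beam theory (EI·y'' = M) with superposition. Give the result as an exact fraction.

θ(2) = -3533/600000 rad

Load 1 — point force P=3 kN at a=15/2 m (b=L-a=5/2):
  θ_1 = -Px(2a-x)/(2EI)  [x≤a] = -3·2·(2·(15/2)-2)/(2·200000) = -39/200000 rad
Load 2 — uniform load w=14 kN/m over full span:
  θ_2 = -wx(x²-3Lx+3L²)/(6EI) = -14·2·(2²-3·10·2+3·10²)/(6·200000) = -427/75000 rad
Superposition: θ = Σ θ_i = -3533/600000 rad ≈ -0.005888 rad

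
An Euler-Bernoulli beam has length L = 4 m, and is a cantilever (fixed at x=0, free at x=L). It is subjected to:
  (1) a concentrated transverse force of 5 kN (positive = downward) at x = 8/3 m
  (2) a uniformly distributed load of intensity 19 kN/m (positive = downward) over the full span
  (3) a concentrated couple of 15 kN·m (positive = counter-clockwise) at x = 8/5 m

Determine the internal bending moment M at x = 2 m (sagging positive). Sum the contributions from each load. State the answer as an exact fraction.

Load 1 — point force P=5 kN at a=8/3 m (b=L-a=4/3):
  M_1 = -P(a-x)  [x≤a] = -5·((8/3)-2) = -10/3 kN·m
Load 2 — uniform load w=19 kN/m over full span:
  M_2 = -w(L-x)²/2 = -19·(4-2)²/2 = -38 kN·m
Load 3 — applied couple M₀=15 kN·m at a=8/5 m (b=L-a=12/5):
  M_3 = 0  [x>a] = 0 kN·m
Superposition: M = Σ M_i = -124/3 kN·m ≈ -41.333333 kN·m

M(2) = -124/3 kN·m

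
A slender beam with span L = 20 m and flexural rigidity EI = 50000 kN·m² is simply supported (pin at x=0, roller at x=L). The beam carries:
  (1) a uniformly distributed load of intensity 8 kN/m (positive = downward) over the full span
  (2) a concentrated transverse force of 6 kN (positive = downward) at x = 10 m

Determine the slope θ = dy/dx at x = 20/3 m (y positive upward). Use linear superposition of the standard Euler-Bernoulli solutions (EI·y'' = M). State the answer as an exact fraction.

θ(20/3) = -443/16200 rad

Load 1 — uniform load w=8 kN/m over full span:
  θ_1 = -w(L³-6Lx²+4x³)/(24EI) = -8·(20³-6·20·(20/3)²+4·(20/3)³)/(24·50000) = -52/2025 rad
Load 2 — point force P=6 kN at a=10 m (b=L-a=10):
  θ_2 = -Pb(L²-b²-3x²)/(6LEI)  [x≤a] = -6·10·(20²-10²-3·(20/3)²)/(6·20·50000) = -1/600 rad
Superposition: θ = Σ θ_i = -443/16200 rad ≈ -0.027346 rad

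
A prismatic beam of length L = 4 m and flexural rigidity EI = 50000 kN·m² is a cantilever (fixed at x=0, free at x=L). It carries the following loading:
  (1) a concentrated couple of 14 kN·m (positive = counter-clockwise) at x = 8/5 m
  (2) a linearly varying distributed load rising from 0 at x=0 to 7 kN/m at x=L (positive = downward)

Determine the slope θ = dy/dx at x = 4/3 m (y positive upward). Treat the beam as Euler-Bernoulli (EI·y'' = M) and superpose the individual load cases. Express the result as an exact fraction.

θ(4/3) = -287/759375 rad

Load 1 — applied couple M₀=14 kN·m at a=8/5 m (b=L-a=12/5):
  θ_1 = M₀x/EI  [x≤a] = 14·(4/3)/50000 = 7/18750 rad
Load 2 — triangular load w₀=7 kN/m (0→w₀ over full span):
  θ_2 = (w₀Lx²/4-w₀L²x/3-w₀x⁴/(24L))/EI = (7·4·(4/3)²/4-7·4²·(4/3)/3-7·(4/3)⁴/(24·4))/50000 = -1141/1518750 rad
Superposition: θ = Σ θ_i = -287/759375 rad ≈ -0.000378 rad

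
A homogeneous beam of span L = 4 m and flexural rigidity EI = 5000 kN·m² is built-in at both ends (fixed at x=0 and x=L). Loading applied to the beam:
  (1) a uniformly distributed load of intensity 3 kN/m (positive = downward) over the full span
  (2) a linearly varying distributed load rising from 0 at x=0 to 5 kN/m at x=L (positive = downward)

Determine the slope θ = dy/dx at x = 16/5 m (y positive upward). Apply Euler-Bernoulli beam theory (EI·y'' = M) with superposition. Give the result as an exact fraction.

Load 1 — uniform load w=3 kN/m over full span:
  θ_1 = -wx(L-x)(L-2x)/(12EI) = -3·(16/5)·(4-(16/5))·(4-2·(16/5))/(12·5000) = 24/78125 rad
Load 2 — triangular load w₀=5 kN/m (0→w₀ over full span):
  θ_2 = -w₀(2x(L-x)(L-2x)(x+2L)+x²(L-x)²)/(120LEI) = -5·(2·(16/5)·(4-(16/5))·(4-2·(16/5))·((16/5)+2·4)+(16/5)²·(4-(16/5))²)/(120·4·5000) = 64/234375 rad
Superposition: θ = Σ θ_i = 136/234375 rad ≈ 0.000580 rad

θ(16/5) = 136/234375 rad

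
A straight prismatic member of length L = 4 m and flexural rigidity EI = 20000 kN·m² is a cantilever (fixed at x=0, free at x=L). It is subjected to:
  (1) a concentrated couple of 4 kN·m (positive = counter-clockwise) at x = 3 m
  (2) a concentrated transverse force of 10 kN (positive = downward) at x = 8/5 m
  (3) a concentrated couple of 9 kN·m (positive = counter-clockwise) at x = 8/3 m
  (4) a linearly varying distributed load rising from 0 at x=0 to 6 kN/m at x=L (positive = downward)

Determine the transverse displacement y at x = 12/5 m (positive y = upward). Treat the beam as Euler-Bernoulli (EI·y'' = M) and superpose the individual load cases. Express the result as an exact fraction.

y(12/5) = -304457/117187500 m

Load 1 — applied couple M₀=4 kN·m at a=3 m (b=L-a=1):
  y_1 = M₀x²/(2EI)  [x≤a] = 4·(12/5)²/(2·20000) = 9/15625 m
Load 2 — point force P=10 kN at a=8/5 m (b=L-a=12/5):
  y_2 = -Pa²(3x-a)/(6EI)  [x>a] = -10·(8/5)²·(3·(12/5)-(8/5))/(6·20000) = -56/46875 m
Load 3 — applied couple M₀=9 kN·m at a=8/3 m (b=L-a=4/3):
  y_3 = M₀x²/(2EI)  [x≤a] = 9·(12/5)²/(2·20000) = 81/62500 m
Load 4 — triangular load w₀=6 kN/m (0→w₀ over full span):
  y_4 = (w₀Lx³/12-w₀L²x²/6-w₀x⁵/(120L))/EI = (6·4·(12/5)³/12-6·4²·(12/5)²/6-6·(12/5)⁵/(120·4))/20000 = -31986/9765625 m
Superposition: y = Σ y_i = -304457/117187500 m ≈ -0.002598 m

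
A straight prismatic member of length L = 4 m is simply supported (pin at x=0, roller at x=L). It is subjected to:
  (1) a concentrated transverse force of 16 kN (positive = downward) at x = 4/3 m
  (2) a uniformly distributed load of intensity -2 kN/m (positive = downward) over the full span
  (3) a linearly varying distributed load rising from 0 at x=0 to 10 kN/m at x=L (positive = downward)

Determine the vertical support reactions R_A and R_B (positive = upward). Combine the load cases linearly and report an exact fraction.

Load 1 — point force P=16 kN at a=4/3 m (b=L-a=8/3):
  R_A = Pb/L = 16·(8/3)/4 = 32/3 kN
  R_B = Pa/L = 16·(4/3)/4 = 16/3 kN
Load 2 — uniform load w=-2 kN/m over full span:
  R_A = wL/2 = (-2)·4/2 = -4 kN
  R_B = wL/2 = (-2)·4/2 = -4 kN
Load 3 — triangular load w₀=10 kN/m (0→w₀ over full span):
  R_A = w₀L/6 = 10·4/6 = 20/3 kN
  R_B = w₀L/3 = 10·4/3 = 40/3 kN
Superposition: R_A = 40/3 kN, R_B = 44/3 kN

R_A = 40/3 kN, R_B = 44/3 kN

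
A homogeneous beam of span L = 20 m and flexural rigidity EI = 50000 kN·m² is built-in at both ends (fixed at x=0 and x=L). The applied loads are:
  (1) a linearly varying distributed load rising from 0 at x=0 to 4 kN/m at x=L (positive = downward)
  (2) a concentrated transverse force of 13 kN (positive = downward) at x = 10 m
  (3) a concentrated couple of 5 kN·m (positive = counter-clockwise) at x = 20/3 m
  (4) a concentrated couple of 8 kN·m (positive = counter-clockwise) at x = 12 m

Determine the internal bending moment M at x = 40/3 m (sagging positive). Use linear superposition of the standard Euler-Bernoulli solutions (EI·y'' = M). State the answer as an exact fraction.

Load 1 — triangular load w₀=4 kN/m (0→w₀ over full span):
  M_1 = 3w₀Lx/20 - w₀L²/30 - w₀x³/(6L) = 3·4·20·(40/3)/20 - 4·20²/30 - 4·(40/3)³/(6·20) = 2240/81 kN·m
Load 2 — point force P=13 kN at a=10 m (b=L-a=10):
  M_2 = Pa²(a+3b)(L-x)/L³ - Pa²b/L²  [x>a] = 13·10²·(10+3·10)·(20-(40/3))/20³ - 13·10²·10/20² = 65/6 kN·m
Load 3 — applied couple M₀=5 kN·m at a=20/3 m (b=L-a=40/3):
  M_3 = R_Ax - M_A - M₀  [x>a] with R_A=1/3, M_A=0 = (1/3)·(40/3) - 0 - 5 = -5/9 kN·m
Load 4 — applied couple M₀=8 kN·m at a=12 m (b=L-a=8):
  M_4 = R_Ax - M_A - M₀  [x>a] with R_A=72/125, M_A=64/25 = (72/125)·(40/3) - (64/25) - 8 = -72/25 kN·m
Superposition: M = Σ M_i = 141961/4050 kN·m ≈ 35.052099 kN·m

M(40/3) = 141961/4050 kN·m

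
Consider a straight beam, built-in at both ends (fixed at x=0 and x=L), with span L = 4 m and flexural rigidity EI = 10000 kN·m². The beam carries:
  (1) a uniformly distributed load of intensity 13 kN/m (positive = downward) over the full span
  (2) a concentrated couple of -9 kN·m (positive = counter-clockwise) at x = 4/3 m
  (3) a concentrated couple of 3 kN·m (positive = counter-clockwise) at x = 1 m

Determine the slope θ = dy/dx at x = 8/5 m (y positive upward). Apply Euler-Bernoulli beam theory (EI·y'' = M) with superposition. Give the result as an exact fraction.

θ(8/5) = -1147/2500000 rad

Load 1 — uniform load w=13 kN/m over full span:
  θ_1 = -wx(L-x)(L-2x)/(12EI) = -13·(8/5)·(4-(8/5))·(4-2·(8/5))/(12·10000) = -26/78125 rad
Load 2 — applied couple M₀=-9 kN·m at a=4/3 m (b=L-a=8/3):
  θ_2 = (R_Ax²/2 - M_Ax - M₀(x-a))/EI  [x>a] with R_A=-3, M_A=0 = ((-3)·(8/5)²/2 - 0·(8/5) - (-9)·((8/5)-(4/3)))/10000 = -9/62500 rad
Load 3 — applied couple M₀=3 kN·m at a=1 m (b=L-a=3):
  θ_3 = (R_Ax²/2 - M_Ax - M₀(x-a))/EI  [x>a] with R_A=27/32, M_A=-9/16 = ((27/32)·(8/5)²/2 - (-9/16)·(8/5) - 3·((8/5)-1))/10000 = 9/500000 rad
Superposition: θ = Σ θ_i = -1147/2500000 rad ≈ -0.000459 rad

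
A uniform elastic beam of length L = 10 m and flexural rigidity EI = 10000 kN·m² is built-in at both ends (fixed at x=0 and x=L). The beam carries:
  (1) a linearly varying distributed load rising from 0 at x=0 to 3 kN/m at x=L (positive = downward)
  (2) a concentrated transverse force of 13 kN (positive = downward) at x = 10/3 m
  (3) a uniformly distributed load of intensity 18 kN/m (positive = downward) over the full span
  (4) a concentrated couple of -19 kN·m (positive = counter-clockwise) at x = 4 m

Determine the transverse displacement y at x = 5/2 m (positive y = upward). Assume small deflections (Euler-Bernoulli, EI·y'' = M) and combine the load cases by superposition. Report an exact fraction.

y(5/2) = -105689/3317760 m

Load 1 — triangular load w₀=3 kN/m (0→w₀ over full span):
  y_1 = -w₀x²(L-x)²(x+2L)/(120LEI) = -3·(5/2)²·(10-(5/2))²·((5/2)+2·10)/(120·10·10000) = -81/40960 m
Load 2 — point force P=13 kN at a=10/3 m (b=L-a=20/3):
  y_2 = -Pb²x²(3aL-(3a+b)x)/(6L³EI)  [x≤a] = -13·(20/3)²·(5/2)²·(3·(10/3)·10-(3·(10/3)+(20/3))·(5/2))/(6·10³·10000) = -91/25920 m
Load 3 — uniform load w=18 kN/m over full span:
  y_3 = -wx²(L-x)²/(24EI) = -18·(5/2)²·(10-(5/2))²/(24·10000) = -27/1024 m
Load 4 — applied couple M₀=-19 kN·m at a=4 m (b=L-a=6):
  y_4 = (R_Ax³/6 - M_Ax²/2)/EI  [x≤a] with R_A=-342/125, M_A=-57/25 = ((-342/125)·(5/2)³/6 - (-57/25)·(5/2)²/2)/10000 = 0 m
Superposition: y = Σ y_i = -105689/3317760 m ≈ -0.031856 m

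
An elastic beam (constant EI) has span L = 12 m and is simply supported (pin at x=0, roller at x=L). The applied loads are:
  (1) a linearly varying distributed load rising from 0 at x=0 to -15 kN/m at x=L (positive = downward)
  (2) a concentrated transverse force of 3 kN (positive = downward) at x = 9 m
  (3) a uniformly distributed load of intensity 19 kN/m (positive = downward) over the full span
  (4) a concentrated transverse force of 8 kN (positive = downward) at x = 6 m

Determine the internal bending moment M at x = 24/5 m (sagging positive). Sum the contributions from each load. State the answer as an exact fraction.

M(24/5) = 5754/25 kN·m

Load 1 — triangular load w₀=-15 kN/m (0→w₀ over full span):
  M_1 = w₀Lx/6 - w₀x³/(6L) = (-15)·12·(24/5)/6 - (-15)·(24/5)³/(6·12) = -3024/25 kN·m
Load 2 — point force P=3 kN at a=9 m (b=L-a=3):
  M_2 = Pbx/L  [x≤a] = 3·3·(24/5)/12 = 18/5 kN·m
Load 3 — uniform load w=19 kN/m over full span:
  M_3 = wx(L-x)/2 = 19·(24/5)·(12-(24/5))/2 = 8208/25 kN·m
Load 4 — point force P=8 kN at a=6 m (b=L-a=6):
  M_4 = Pbx/L  [x≤a] = 8·6·(24/5)/12 = 96/5 kN·m
Superposition: M = Σ M_i = 5754/25 kN·m ≈ 230.160000 kN·m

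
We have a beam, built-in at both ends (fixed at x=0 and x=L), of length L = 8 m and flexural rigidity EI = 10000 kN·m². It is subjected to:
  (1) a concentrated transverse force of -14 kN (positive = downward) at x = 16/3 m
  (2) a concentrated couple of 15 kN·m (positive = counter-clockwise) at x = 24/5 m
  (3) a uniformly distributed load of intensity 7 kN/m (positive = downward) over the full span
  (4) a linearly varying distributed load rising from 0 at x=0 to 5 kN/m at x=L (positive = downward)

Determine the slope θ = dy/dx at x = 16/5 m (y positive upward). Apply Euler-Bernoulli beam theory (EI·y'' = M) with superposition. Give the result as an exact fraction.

θ(16/5) = -988/703125 rad

Load 1 — point force P=-14 kN at a=16/3 m (b=L-a=8/3):
  θ_1 = -Pb²x(2aL-(3a+b)x)/(2L³EI)  [x≤a] = -(-14)·(8/3)²·(16/5)·(2·(16/3)·8-(3·(16/3)+(8/3))·(16/5))/(2·8³·10000) = 112/140625 rad
Load 2 — applied couple M₀=15 kN·m at a=24/5 m (b=L-a=16/5):
  θ_2 = (R_Ax²/2 - M_Ax)/EI  [x≤a] with R_A=27/10, M_A=24/5 = ((27/10)·(16/5)²/2 - (24/5)·(16/5))/10000 = -12/78125 rad
Load 3 — uniform load w=7 kN/m over full span:
  θ_3 = -wx(L-x)(L-2x)/(12EI) = -7·(16/5)·(8-(16/5))·(8-2·(16/5))/(12·10000) = -112/78125 rad
Load 4 — triangular load w₀=5 kN/m (0→w₀ over full span):
  θ_4 = -w₀(2x(L-x)(L-2x)(x+2L)+x²(L-x)²)/(120LEI) = -5·(2·(16/5)·(8-(16/5))·(8-2·(16/5))·((16/5)+2·8)+(16/5)²·(8-(16/5))²)/(120·8·10000) = -48/78125 rad
Superposition: θ = Σ θ_i = -988/703125 rad ≈ -0.001405 rad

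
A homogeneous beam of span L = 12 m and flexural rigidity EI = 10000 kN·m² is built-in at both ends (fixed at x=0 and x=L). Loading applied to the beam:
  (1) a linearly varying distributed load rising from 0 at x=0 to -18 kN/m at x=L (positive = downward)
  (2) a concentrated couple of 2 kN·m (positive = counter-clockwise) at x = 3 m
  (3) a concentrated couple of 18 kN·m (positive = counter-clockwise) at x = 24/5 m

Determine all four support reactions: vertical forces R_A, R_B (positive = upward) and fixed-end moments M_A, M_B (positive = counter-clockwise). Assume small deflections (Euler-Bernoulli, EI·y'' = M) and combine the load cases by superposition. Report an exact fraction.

R_A = -12021/400 kN, M_A = -16923/200 kN·m, R_B = -31179/400 kN, M_B = 27197/200 kN·m

Load 1 — triangular load w₀=-18 kN/m (0→w₀ over full span):
  R_A = 3w₀L/20 = 3·(-18)·12/20 = -162/5 kN
  M_A = w₀L²/30 = (-18)·12²/30 = -432/5 kN·m
  R_B = 7w₀L/20 = 7·(-18)·12/20 = -378/5 kN
  M_B = -w₀L²/20 = -(-18)·12²/20 = 648/5 kN·m
Load 2 — applied couple M₀=2 kN·m at a=3 m (b=L-a=9):
  R_A = 6M₀ab/L³ = 6·2·3·9/12³ = 3/16 kN
  M_A = M₀b(2a-b)/L² = 2·9·(2·3-9)/12² = -3/8 kN·m
  R_B = -6M₀ab/L³ = -6·2·3·9/12³ = -3/16 kN
  M_B = M₀a(2b-a)/L² = 2·3·(2·9-3)/12² = 5/8 kN·m
Load 3 — applied couple M₀=18 kN·m at a=24/5 m (b=L-a=36/5):
  R_A = 6M₀ab/L³ = 6·18·(24/5)·(36/5)/12³ = 54/25 kN
  M_A = M₀b(2a-b)/L² = 18·(36/5)·(2·(24/5)-(36/5))/12² = 54/25 kN·m
  R_B = -6M₀ab/L³ = -6·18·(24/5)·(36/5)/12³ = -54/25 kN
  M_B = M₀a(2b-a)/L² = 18·(24/5)·(2·(36/5)-(24/5))/12² = 144/25 kN·m
Superposition: R_A = -12021/400 kN, M_A = -16923/200 kN·m, R_B = -31179/400 kN, M_B = 27197/200 kN·m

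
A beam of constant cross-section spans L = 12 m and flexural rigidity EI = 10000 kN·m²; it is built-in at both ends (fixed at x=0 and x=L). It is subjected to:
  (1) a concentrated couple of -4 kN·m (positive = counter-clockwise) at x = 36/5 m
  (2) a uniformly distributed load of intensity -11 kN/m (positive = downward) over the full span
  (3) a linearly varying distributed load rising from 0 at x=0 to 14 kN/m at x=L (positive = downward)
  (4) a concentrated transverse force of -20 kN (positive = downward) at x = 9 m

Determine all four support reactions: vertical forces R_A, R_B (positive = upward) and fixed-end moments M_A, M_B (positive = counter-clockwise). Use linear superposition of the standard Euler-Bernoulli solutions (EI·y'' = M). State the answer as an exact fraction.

R_A = -8881/200 kN, M_A = -7733/100 kN·m, R_B = -4719/200 kN, M_B = 6447/100 kN·m

Load 1 — applied couple M₀=-4 kN·m at a=36/5 m (b=L-a=24/5):
  R_A = 6M₀ab/L³ = 6·(-4)·(36/5)·(24/5)/12³ = -12/25 kN
  M_A = M₀b(2a-b)/L² = (-4)·(24/5)·(2·(36/5)-(24/5))/12² = -32/25 kN·m
  R_B = -6M₀ab/L³ = -6·(-4)·(36/5)·(24/5)/12³ = 12/25 kN
  M_B = M₀a(2b-a)/L² = (-4)·(36/5)·(2·(24/5)-(36/5))/12² = -12/25 kN·m
Load 2 — uniform load w=-11 kN/m over full span:
  R_A = wL/2 = (-11)·12/2 = -66 kN
  M_A = wL²/12 = (-11)·12²/12 = -132 kN·m
  R_B = wL/2 = (-11)·12/2 = -66 kN
  M_B = -wL²/12 = -(-11)·12²/12 = 132 kN·m
Load 3 — triangular load w₀=14 kN/m (0→w₀ over full span):
  R_A = 3w₀L/20 = 3·14·12/20 = 126/5 kN
  M_A = w₀L²/30 = 14·12²/30 = 336/5 kN·m
  R_B = 7w₀L/20 = 7·14·12/20 = 294/5 kN
  M_B = -w₀L²/20 = -14·12²/20 = -504/5 kN·m
Load 4 — point force P=-20 kN at a=9 m (b=L-a=3):
  R_A = Pb²(3a+b)/L³ = (-20)·3²·(3·9+3)/12³ = -25/8 kN
  M_A = Pab²/L² = (-20)·9·3²/12² = -45/4 kN·m
  R_B = Pa²(a+3b)/L³ = (-20)·9²·(9+3·3)/12³ = -135/8 kN
  M_B = -Pa²b/L² = -(-20)·9²·3/12² = 135/4 kN·m
Superposition: R_A = -8881/200 kN, M_A = -7733/100 kN·m, R_B = -4719/200 kN, M_B = 6447/100 kN·m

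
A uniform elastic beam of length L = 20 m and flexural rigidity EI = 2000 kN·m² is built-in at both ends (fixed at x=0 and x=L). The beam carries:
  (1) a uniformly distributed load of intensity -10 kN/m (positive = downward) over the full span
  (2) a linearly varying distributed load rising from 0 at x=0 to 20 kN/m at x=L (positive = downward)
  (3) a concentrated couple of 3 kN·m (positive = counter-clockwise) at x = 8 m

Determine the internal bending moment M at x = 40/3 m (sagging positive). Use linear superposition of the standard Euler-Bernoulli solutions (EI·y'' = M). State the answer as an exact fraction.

Load 1 — uniform load w=-10 kN/m over full span:
  M_1 = wLx/2 - wL²/12 - wx²/2 = (-10)·20·(40/3)/2 - (-10)·20²/12 - (-10)·(40/3)²/2 = -1000/9 kN·m
Load 2 — triangular load w₀=20 kN/m (0→w₀ over full span):
  M_2 = 3w₀Lx/20 - w₀L²/30 - w₀x³/(6L) = 3·20·20·(40/3)/20 - 20·20²/30 - 20·(40/3)³/(6·20) = 11200/81 kN·m
Load 3 — applied couple M₀=3 kN·m at a=8 m (b=L-a=12):
  M_3 = R_Ax - M_A - M₀  [x>a] with R_A=27/125, M_A=9/25 = (27/125)·(40/3) - (9/25) - 3 = -12/25 kN·m
Superposition: M = Σ M_i = 54028/2025 kN·m ≈ 26.680494 kN·m

M(40/3) = 54028/2025 kN·m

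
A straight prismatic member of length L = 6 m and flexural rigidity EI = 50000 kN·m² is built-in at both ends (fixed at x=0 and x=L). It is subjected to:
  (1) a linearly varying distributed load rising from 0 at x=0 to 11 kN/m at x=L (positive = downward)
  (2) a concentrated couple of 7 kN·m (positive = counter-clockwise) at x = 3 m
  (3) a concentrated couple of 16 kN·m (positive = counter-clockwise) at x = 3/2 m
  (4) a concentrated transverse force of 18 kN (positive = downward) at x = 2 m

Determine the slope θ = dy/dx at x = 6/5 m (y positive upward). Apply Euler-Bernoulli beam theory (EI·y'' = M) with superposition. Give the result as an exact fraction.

θ(6/5) = -8469/31250000 rad

Load 1 — triangular load w₀=11 kN/m (0→w₀ over full span):
  θ_1 = -w₀(2x(L-x)(L-2x)(x+2L)+x²(L-x)²)/(120LEI) = -11·(2·(6/5)·(6-(6/5))·(6-2·(6/5))·((6/5)+2·6)+(6/5)²·(6-(6/5))²)/(120·6·50000) = -693/3906250 rad
Load 2 — applied couple M₀=7 kN·m at a=3 m (b=L-a=3):
  θ_2 = (R_Ax²/2 - M_Ax)/EI  [x≤a] with R_A=7/4, M_A=7/4 = ((7/4)·(6/5)²/2 - (7/4)·(6/5))/50000 = -21/1250000 rad
Load 3 — applied couple M₀=16 kN·m at a=3/2 m (b=L-a=9/2):
  θ_3 = (R_Ax²/2 - M_Ax)/EI  [x≤a] with R_A=3, M_A=-3 = (3·(6/5)²/2 - (-3)·(6/5))/50000 = 9/78125 rad
Load 4 — point force P=18 kN at a=2 m (b=L-a=4):
  θ_4 = -Pb²x(2aL-(3a+b)x)/(2L³EI)  [x≤a] = -18·4²·(6/5)·(2·2·6-(3·2+4)·(6/5))/(2·6³·50000) = -3/15625 rad
Superposition: θ = Σ θ_i = -8469/31250000 rad ≈ -0.000271 rad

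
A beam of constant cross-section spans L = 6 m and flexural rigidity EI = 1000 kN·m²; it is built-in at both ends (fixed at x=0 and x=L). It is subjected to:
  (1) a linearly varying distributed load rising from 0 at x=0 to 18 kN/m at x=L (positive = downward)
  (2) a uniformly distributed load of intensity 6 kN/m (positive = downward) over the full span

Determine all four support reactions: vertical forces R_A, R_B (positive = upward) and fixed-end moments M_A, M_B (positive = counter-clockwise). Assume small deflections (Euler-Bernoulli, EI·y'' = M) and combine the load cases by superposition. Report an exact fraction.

R_A = 171/5 kN, M_A = 198/5 kN·m, R_B = 279/5 kN, M_B = -252/5 kN·m

Load 1 — triangular load w₀=18 kN/m (0→w₀ over full span):
  R_A = 3w₀L/20 = 3·18·6/20 = 81/5 kN
  M_A = w₀L²/30 = 18·6²/30 = 108/5 kN·m
  R_B = 7w₀L/20 = 7·18·6/20 = 189/5 kN
  M_B = -w₀L²/20 = -18·6²/20 = -162/5 kN·m
Load 2 — uniform load w=6 kN/m over full span:
  R_A = wL/2 = 6·6/2 = 18 kN
  M_A = wL²/12 = 6·6²/12 = 18 kN·m
  R_B = wL/2 = 6·6/2 = 18 kN
  M_B = -wL²/12 = -6·6²/12 = -18 kN·m
Superposition: R_A = 171/5 kN, M_A = 198/5 kN·m, R_B = 279/5 kN, M_B = -252/5 kN·m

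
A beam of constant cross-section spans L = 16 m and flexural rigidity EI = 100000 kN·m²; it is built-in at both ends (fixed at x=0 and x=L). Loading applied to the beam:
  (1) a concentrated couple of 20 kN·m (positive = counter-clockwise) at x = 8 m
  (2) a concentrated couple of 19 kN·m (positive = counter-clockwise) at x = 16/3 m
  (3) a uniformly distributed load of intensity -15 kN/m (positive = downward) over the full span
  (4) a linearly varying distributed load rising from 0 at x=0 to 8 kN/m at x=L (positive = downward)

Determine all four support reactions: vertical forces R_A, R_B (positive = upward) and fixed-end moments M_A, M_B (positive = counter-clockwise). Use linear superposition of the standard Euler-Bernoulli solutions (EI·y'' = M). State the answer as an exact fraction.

Load 1 — applied couple M₀=20 kN·m at a=8 m (b=L-a=8):
  R_A = 6M₀ab/L³ = 6·20·8·8/16³ = 15/8 kN
  M_A = M₀b(2a-b)/L² = 20·8·(2·8-8)/16² = 5 kN·m
  R_B = -6M₀ab/L³ = -6·20·8·8/16³ = -15/8 kN
  M_B = M₀a(2b-a)/L² = 20·8·(2·8-8)/16² = 5 kN·m
Load 2 — applied couple M₀=19 kN·m at a=16/3 m (b=L-a=32/3):
  R_A = 6M₀ab/L³ = 6·19·(16/3)·(32/3)/16³ = 19/12 kN
  M_A = M₀b(2a-b)/L² = 19·(32/3)·(2·(16/3)-(32/3))/16² = 0 kN·m
  R_B = -6M₀ab/L³ = -6·19·(16/3)·(32/3)/16³ = -19/12 kN
  M_B = M₀a(2b-a)/L² = 19·(16/3)·(2·(32/3)-(16/3))/16² = 19/3 kN·m
Load 3 — uniform load w=-15 kN/m over full span:
  R_A = wL/2 = (-15)·16/2 = -120 kN
  M_A = wL²/12 = (-15)·16²/12 = -320 kN·m
  R_B = wL/2 = (-15)·16/2 = -120 kN
  M_B = -wL²/12 = -(-15)·16²/12 = 320 kN·m
Load 4 — triangular load w₀=8 kN/m (0→w₀ over full span):
  R_A = 3w₀L/20 = 3·8·16/20 = 96/5 kN
  M_A = w₀L²/30 = 8·16²/30 = 1024/15 kN·m
  R_B = 7w₀L/20 = 7·8·16/20 = 224/5 kN
  M_B = -w₀L²/20 = -8·16²/20 = -512/5 kN·m
Superposition: R_A = -11681/120 kN, M_A = -3701/15 kN·m, R_B = -9439/120 kN, M_B = 3434/15 kN·m

R_A = -11681/120 kN, M_A = -3701/15 kN·m, R_B = -9439/120 kN, M_B = 3434/15 kN·m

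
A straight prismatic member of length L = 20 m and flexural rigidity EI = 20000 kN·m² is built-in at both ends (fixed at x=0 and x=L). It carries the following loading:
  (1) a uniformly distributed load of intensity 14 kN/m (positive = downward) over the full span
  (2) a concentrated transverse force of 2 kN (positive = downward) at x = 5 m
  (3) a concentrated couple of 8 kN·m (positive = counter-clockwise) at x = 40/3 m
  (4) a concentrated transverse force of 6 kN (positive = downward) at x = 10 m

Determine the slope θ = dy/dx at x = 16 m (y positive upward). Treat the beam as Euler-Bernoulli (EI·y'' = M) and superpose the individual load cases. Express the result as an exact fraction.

Load 1 — uniform load w=14 kN/m over full span:
  θ_1 = -wx(L-x)(L-2x)/(12EI) = -14·16·(20-16)·(20-2·16)/(12·20000) = 28/625 rad
Load 2 — point force P=2 kN at a=5 m (b=L-a=15):
  θ_2 = Pa²(L-x)(2bL-(3b+a)(L-x))/(2L³EI)  [x>a] = 2·5²·(20-16)·(2·15·20-(3·15+5)·(20-16))/(2·20³·20000) = 1/4000 rad
Load 3 — applied couple M₀=8 kN·m at a=40/3 m (b=L-a=20/3):
  θ_3 = (R_Ax²/2 - M_Ax - M₀(x-a))/EI  [x>a] with R_A=8/15, M_A=8/3 = ((8/15)·16²/2 - (8/3)·16 - 8·(16-(40/3)))/20000 = 2/9375 rad
Load 4 — point force P=6 kN at a=10 m (b=L-a=10):
  θ_4 = Pa²(L-x)(2bL-(3b+a)(L-x))/(2L³EI)  [x>a] = 6·10²·(20-16)·(2·10·20-(3·10+10)·(20-16))/(2·20³·20000) = 9/5000 rad
Superposition: θ = Σ θ_i = 14119/300000 rad ≈ 0.047063 rad

θ(16) = 14119/300000 rad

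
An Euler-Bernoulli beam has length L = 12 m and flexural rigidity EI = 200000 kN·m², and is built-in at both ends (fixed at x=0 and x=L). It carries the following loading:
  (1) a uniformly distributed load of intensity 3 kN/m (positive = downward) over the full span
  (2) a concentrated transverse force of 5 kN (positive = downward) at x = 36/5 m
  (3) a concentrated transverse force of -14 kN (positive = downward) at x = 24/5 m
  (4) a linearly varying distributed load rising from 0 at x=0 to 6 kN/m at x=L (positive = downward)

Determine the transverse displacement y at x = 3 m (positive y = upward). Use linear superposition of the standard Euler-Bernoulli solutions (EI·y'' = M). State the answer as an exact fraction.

y(3) = -49239/80000000 m

Load 1 — uniform load w=3 kN/m over full span:
  y_1 = -wx²(L-x)²/(24EI) = -3·3²·(12-3)²/(24·200000) = -729/1600000 m
Load 2 — point force P=5 kN at a=36/5 m (b=L-a=24/5):
  y_2 = -Pb²x²(3aL-(3a+b)x)/(6L³EI)  [x≤a] = -5·(24/5)²·3²·(3·(36/5)·12-(3·(36/5)+(24/5))·3)/(6·12³·200000) = -9/100000 m
Load 3 — point force P=-14 kN at a=24/5 m (b=L-a=36/5):
  y_3 = -Pb²x²(3aL-(3a+b)x)/(6L³EI)  [x≤a] = -(-14)·(36/5)²·3²·(3·(24/5)·12-(3·(24/5)+(36/5))·3)/(6·12³·200000) = 1701/5000000 m
Load 4 — triangular load w₀=6 kN/m (0→w₀ over full span):
  y_4 = -w₀x²(L-x)²(x+2L)/(120LEI) = -6·3²·(12-3)²·(3+2·12)/(120·12·200000) = -6561/16000000 m
Superposition: y = Σ y_i = -49239/80000000 m ≈ -0.000615 m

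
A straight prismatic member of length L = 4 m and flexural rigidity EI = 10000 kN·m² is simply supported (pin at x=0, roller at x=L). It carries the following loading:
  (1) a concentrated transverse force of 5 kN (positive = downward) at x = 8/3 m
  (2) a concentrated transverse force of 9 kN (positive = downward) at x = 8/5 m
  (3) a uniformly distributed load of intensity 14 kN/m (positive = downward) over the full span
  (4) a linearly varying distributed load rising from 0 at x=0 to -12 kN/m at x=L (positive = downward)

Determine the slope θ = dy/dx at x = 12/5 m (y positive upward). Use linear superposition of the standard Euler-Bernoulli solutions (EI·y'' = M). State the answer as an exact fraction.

Load 1 — point force P=5 kN at a=8/3 m (b=L-a=4/3):
  θ_1 = -Pb(L²-b²-3x²)/(6LEI)  [x≤a] = -5·(4/3)·(4²-(4/3)²-3·(12/5)²)/(6·4·10000) = 43/506250 rad
Load 2 — point force P=9 kN at a=8/5 m (b=L-a=12/5):
  θ_2 = -Pa(2L²-6Lx+3x²+a²)/(6LEI)  [x>a] = -9·(8/5)·(2·4²-6·4·(12/5)+3·(12/5)²+(8/5)²)/(6·4·10000) = 27/78125 rad
Load 3 — uniform load w=14 kN/m over full span:
  θ_3 = -w(L³-6Lx²+4x³)/(24EI) = -14·(4³-6·4·(12/5)²+4·(12/5)³)/(24·10000) = 259/234375 rad
Load 4 — triangular load w₀=-12 kN/m (0→w₀ over full span):
  θ_4 = -w₀(7L⁴-30L²x²+15x⁴)/(360LEI) = -(-12)·(7·4⁴-30·4²·(12/5)²+15·(12/5)⁴)/(360·4·10000) = -464/1171875 rad
Superposition: θ = Σ θ_i = 72119/63281250 rad ≈ 0.001140 rad

θ(12/5) = 72119/63281250 rad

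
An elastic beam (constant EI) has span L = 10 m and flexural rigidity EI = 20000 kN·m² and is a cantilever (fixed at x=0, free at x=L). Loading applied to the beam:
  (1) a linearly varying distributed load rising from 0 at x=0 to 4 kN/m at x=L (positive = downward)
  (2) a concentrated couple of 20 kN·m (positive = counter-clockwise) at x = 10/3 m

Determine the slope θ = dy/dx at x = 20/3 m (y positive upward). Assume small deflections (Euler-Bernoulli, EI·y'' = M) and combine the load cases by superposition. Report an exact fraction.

θ(20/3) = -499/24300 rad

Load 1 — triangular load w₀=4 kN/m (0→w₀ over full span):
  θ_1 = (w₀Lx²/4-w₀L²x/3-w₀x⁴/(24L))/EI = (4·10·(20/3)²/4-4·10²·(20/3)/3-4·(20/3)⁴/(24·10))/20000 = -29/1215 rad
Load 2 — applied couple M₀=20 kN·m at a=10/3 m (b=L-a=20/3):
  θ_2 = M₀a/EI  [x>a] = 20·(10/3)/20000 = 1/300 rad
Superposition: θ = Σ θ_i = -499/24300 rad ≈ -0.020535 rad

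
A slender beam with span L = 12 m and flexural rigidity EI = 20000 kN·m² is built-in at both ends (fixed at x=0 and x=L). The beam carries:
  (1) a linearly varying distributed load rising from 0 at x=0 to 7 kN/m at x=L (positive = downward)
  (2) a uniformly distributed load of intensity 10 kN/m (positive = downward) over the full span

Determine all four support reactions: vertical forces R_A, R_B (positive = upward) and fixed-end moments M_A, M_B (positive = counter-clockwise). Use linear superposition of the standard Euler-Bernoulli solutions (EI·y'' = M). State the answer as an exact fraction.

Load 1 — triangular load w₀=7 kN/m (0→w₀ over full span):
  R_A = 3w₀L/20 = 3·7·12/20 = 63/5 kN
  M_A = w₀L²/30 = 7·12²/30 = 168/5 kN·m
  R_B = 7w₀L/20 = 7·7·12/20 = 147/5 kN
  M_B = -w₀L²/20 = -7·12²/20 = -252/5 kN·m
Load 2 — uniform load w=10 kN/m over full span:
  R_A = wL/2 = 10·12/2 = 60 kN
  M_A = wL²/12 = 10·12²/12 = 120 kN·m
  R_B = wL/2 = 10·12/2 = 60 kN
  M_B = -wL²/12 = -10·12²/12 = -120 kN·m
Superposition: R_A = 363/5 kN, M_A = 768/5 kN·m, R_B = 447/5 kN, M_B = -852/5 kN·m

R_A = 363/5 kN, M_A = 768/5 kN·m, R_B = 447/5 kN, M_B = -852/5 kN·m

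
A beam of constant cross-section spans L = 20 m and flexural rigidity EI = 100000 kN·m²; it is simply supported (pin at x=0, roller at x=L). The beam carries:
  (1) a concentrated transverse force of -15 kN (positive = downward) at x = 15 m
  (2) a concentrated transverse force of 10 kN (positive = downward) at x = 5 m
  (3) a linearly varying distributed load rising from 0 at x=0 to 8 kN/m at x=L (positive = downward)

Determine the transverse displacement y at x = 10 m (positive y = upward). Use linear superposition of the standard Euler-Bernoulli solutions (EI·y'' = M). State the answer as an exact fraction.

y(10) = -149/1920 m

Load 1 — point force P=-15 kN at a=15 m (b=L-a=5):
  y_1 = -Pbx(L²-b²-x²)/(6LEI)  [x≤a] = -(-15)·5·10·(20²-5²-10²)/(6·20·100000) = 11/640 m
Load 2 — point force P=10 kN at a=5 m (b=L-a=15):
  y_2 = -Pa(L-x)(2Lx-a²-x²)/(6LEI)  [x>a] = -10·5·(20-10)·(2·20·10-5²-10²)/(6·20·100000) = -11/960 m
Load 3 — triangular load w₀=8 kN/m (0→w₀ over full span):
  y_3 = -w₀x(7L⁴-10L²x²+3x⁴)/(360LEI) = -8·10·(7·20⁴-10·20²·10²+3·10⁴)/(360·20·100000) = -1/12 m
Superposition: y = Σ y_i = -149/1920 m ≈ -0.077604 m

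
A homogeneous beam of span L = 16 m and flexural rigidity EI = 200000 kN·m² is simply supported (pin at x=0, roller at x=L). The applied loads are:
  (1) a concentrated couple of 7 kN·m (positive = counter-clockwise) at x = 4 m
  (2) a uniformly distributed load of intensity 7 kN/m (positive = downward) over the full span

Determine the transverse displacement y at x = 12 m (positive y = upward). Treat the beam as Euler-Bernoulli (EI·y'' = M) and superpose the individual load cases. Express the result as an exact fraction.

Load 1 — applied couple M₀=7 kN·m at a=4 m (b=L-a=12):
  y_1 = (M₀x³/(6L)-M₀(x-a)²/2+C₁x)/EI  [x>a] with C₁=M₀(3b²-L²)/(6L)=77/6 = (7·12³/(6·16)-7·(12-4)²/2+(77/6)·12)/200000 = 7/25000 m
Load 2 — uniform load w=7 kN/m over full span:
  y_2 = -wx(L³-2Lx²+x³)/(24EI) = -7·12·(16³-2·16·12²+12³)/(24·200000) = -133/6250 m
Superposition: y = Σ y_i = -21/1000 m ≈ -0.021000 m

y(12) = -21/1000 m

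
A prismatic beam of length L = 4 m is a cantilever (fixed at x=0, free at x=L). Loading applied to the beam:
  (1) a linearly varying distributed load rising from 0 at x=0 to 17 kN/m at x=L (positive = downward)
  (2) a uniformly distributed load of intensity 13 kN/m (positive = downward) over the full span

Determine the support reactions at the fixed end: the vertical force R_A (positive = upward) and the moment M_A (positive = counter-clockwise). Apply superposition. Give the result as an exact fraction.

R_A = 86 kN, M_A = 584/3 kN·m

Load 1 — triangular load w₀=17 kN/m (0→w₀ over full span):
  R_A = w₀L/2 = 17·4/2 = 34 kN
  M_A = w₀L²/3 = 17·4²/3 = 272/3 kN·m
Load 2 — uniform load w=13 kN/m over full span:
  R_A = wL = 13·4 = 52 kN
  M_A = wL²/2 = 13·4²/2 = 104 kN·m
Superposition: R_A = 86 kN, M_A = 584/3 kN·m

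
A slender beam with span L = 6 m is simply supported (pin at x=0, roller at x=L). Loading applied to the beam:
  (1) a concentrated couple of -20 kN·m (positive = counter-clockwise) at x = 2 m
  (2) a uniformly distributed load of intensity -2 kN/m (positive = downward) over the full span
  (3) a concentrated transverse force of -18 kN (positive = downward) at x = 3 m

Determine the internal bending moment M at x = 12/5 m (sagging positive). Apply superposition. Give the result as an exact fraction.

Load 1 — applied couple M₀=-20 kN·m at a=2 m (b=L-a=4):
  M_1 = M₀x/L - M₀  [x>a] = (-20)·(12/5)/6 - (-20) = 12 kN·m
Load 2 — uniform load w=-2 kN/m over full span:
  M_2 = wx(L-x)/2 = (-2)·(12/5)·(6-(12/5))/2 = -216/25 kN·m
Load 3 — point force P=-18 kN at a=3 m (b=L-a=3):
  M_3 = Pbx/L  [x≤a] = (-18)·3·(12/5)/6 = -108/5 kN·m
Superposition: M = Σ M_i = -456/25 kN·m ≈ -18.240000 kN·m

M(12/5) = -456/25 kN·m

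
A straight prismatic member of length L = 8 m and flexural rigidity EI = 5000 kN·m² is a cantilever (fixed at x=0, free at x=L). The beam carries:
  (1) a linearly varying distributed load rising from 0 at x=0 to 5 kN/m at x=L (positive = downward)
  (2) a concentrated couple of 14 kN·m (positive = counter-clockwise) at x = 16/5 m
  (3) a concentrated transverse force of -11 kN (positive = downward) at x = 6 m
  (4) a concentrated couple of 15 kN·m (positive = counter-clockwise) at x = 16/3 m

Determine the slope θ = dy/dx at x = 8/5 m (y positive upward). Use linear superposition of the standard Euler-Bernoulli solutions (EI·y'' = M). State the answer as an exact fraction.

θ(8/5) = -343/234375 rad

Load 1 — triangular load w₀=5 kN/m (0→w₀ over full span):
  θ_1 = (w₀Lx²/4-w₀L²x/3-w₀x⁴/(24L))/EI = (5·8·(8/5)²/4-5·8²·(8/5)/3-5·(8/5)⁴/(24·8))/5000 = -6808/234375 rad
Load 2 — applied couple M₀=14 kN·m at a=16/5 m (b=L-a=24/5):
  θ_2 = M₀x/EI  [x≤a] = 14·(8/5)/5000 = 14/3125 rad
Load 3 — point force P=-11 kN at a=6 m (b=L-a=2):
  θ_3 = -Px(2a-x)/(2EI)  [x≤a] = -(-11)·(8/5)·(2·6-(8/5))/(2·5000) = 286/15625 rad
Load 4 — applied couple M₀=15 kN·m at a=16/3 m (b=L-a=8/3):
  θ_4 = M₀x/EI  [x≤a] = 15·(8/5)/5000 = 3/625 rad
Superposition: θ = Σ θ_i = -343/234375 rad ≈ -0.001463 rad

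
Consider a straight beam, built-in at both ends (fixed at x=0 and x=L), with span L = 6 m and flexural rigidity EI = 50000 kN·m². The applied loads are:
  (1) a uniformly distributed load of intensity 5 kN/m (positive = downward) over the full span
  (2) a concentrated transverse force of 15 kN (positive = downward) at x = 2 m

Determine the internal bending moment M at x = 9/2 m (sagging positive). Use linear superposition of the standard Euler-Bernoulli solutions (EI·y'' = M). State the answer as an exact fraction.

Load 1 — uniform load w=5 kN/m over full span:
  M_1 = wLx/2 - wL²/12 - wx²/2 = 5·6·(9/2)/2 - 5·6²/12 - 5·(9/2)²/2 = 15/8 kN·m
Load 2 — point force P=15 kN at a=2 m (b=L-a=4):
  M_2 = Pa²(a+3b)(L-x)/L³ - Pa²b/L²  [x>a] = 15·2²·(2+3·4)·(6-(9/2))/6³ - 15·2²·4/6² = -5/6 kN·m
Superposition: M = Σ M_i = 25/24 kN·m ≈ 1.041667 kN·m

M(9/2) = 25/24 kN·m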